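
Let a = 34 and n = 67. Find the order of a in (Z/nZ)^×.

The order of 34 must divide φ(67) = 67 − 1 = 66 = 2 · 3 · 11.
Divisors of 66: 1, 2, 3, 6, 11, 22, 33, 66.
Check 34^d mod 67 for each divisor in increasing order:
34^1 ≡ 34
34^2 ≡ 17
34^3 ≡ 42
34^6 ≡ 22
34^11 ≡ 30
34^22 ≡ 29
34^33 ≡ 66
34^66 ≡ 1
The smallest such exponent is 66, so the order of 34 is 66.

66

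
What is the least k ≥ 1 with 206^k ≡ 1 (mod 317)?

By Lagrange's theorem, ord_317(206) divides φ(317) = 317 − 1 = 316 = 2^2 · 79.
Divisors of 316: 1, 2, 4, 79, 158, 316.
Evaluate successive powers at the divisors of 316:
206^1 ≡ 206 (mod 317)
206^2 ≡ 275 (mod 317)
206^4 ≡ 179 (mod 317)
206^79 ≡ 203 (mod 317)
206^158 ≡ 316 (mod 317)
206^316 ≡ 1 (mod 317) ✓
So ord_317(206) = 316.

316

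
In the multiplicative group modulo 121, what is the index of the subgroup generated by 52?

1

Since 52 ∈ (Z/121Z)^×, its order divides φ(121) = φ(11^2) = 11·(11−1) = 110 = 2 · 5 · 11.
Divisors of 110: 1, 2, 5, 10, 11, 22, 55, 110.
Test each divisor d:
52^1 ≡ 52 (mod 121)
52^2 ≡ 42 (mod 121)
52^5 ≡ 10 (mod 121)
52^10 ≡ 100 (mod 121)
52^11 ≡ 118 (mod 121)
52^22 ≡ 9 (mod 121)
52^55 ≡ 120 (mod 121)
52^110 ≡ 1 (mod 121) ✓
Thus |⟨52⟩| = ord(52) = 110.
Index = |(Z/121Z)^×| / |⟨52⟩| = 110 / 110 = 1.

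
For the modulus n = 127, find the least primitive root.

3

φ(127) = 127 − 1 = 126 = 2 · 3^2 · 7.
g is a primitive root iff g^(126/q) ≢ 1 (mod 127) for each prime q ∈ {2, 3, 7}.
g = 2: 2^63 ≡ 1 — hits 1, so not a primitive root.
g = 3: 3^63 ≡ 126; 3^42 ≡ 107; 3^18 ≡ 4 — none is 1, so 3 is a primitive root.
Hence the least primitive root of 127 is 3.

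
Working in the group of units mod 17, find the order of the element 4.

4

ord(4) | φ(17) = 17 − 1 = 16 = 2^4.
Divisors of 16: 1, 2, 4, 8, 16.
Test each divisor d:
4^1 ≡ 4 (mod 17)
4^2 ≡ 16 (mod 17)
4^4 ≡ 1 (mod 17) ✓
Therefore the multiplicative order of 4 modulo 17 is 4.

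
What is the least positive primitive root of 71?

7

φ(71) = 71 − 1 = 70 = 2 · 5 · 7.
g is a primitive root iff g^(70/q) ≢ 1 (mod 71) for each prime q ∈ {2, 5, 7}.
g = 2: 2^35 ≡ 1 — hits 1, so not a primitive root.
g = 3: 3^35 ≡ 1 — hits 1, so not a primitive root.
g = 4: 4^35 ≡ 1 — hits 1, so not a primitive root.
g = 5: 5^35 ≡ 1 — hits 1, so not a primitive root.
g = 6: 6^35 ≡ 1 — hits 1, so not a primitive root.
g = 7: 7^35 ≡ 70; 7^14 ≡ 54; 7^10 ≡ 45 — none is 1, so 7 is a primitive root.
So 7 is the smallest generator of (Z/71Z)^×.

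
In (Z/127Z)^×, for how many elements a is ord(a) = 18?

6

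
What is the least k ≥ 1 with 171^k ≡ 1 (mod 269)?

268

The order of 171 must divide φ(269) = 269 − 1 = 268 = 2^2 · 67.
Divisors of 268: 1, 2, 4, 67, 134, 268.
Check 171^d mod 269 for each divisor in increasing order:
171^1 ≡ 171
171^2 ≡ 189
171^4 ≡ 213
171^67 ≡ 187
171^134 ≡ 268
171^268 ≡ 1
So ord_269(171) = 268.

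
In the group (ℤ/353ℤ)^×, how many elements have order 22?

φ(353) = 353 − 1 = 352 = 2^5 · 11.
Since (Z/353Z)^× is cyclic of order 352, the number of elements of order d is φ(d) when d | 352 and 0 otherwise.
22 = 2 · 11 divides 352, and φ(22) = 10.

10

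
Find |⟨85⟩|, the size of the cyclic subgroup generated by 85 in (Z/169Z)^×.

156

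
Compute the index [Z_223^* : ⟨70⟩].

1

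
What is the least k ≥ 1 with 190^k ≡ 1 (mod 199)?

198

The order of 190 must divide φ(199) = 199 − 1 = 198 = 2 · 3^2 · 11.
Divisors of 198: 1, 2, 3, 6, 9, 11, 18, 22, 33, 66, 99, 198.
Test each divisor d:
190^1 ≡ 190 (mod 199)
190^2 ≡ 81 (mod 199)
190^3 ≡ 67 (mod 199)
190^6 ≡ 111 (mod 199)
190^9 ≡ 74 (mod 199)
190^11 ≡ 24 (mod 199)
190^18 ≡ 103 (mod 199)
190^22 ≡ 178 (mod 199)
190^33 ≡ 93 (mod 199)
190^66 ≡ 92 (mod 199)
190^99 ≡ 198 (mod 199)
190^198 ≡ 1 (mod 199) ✓
So ord_199(190) = 198.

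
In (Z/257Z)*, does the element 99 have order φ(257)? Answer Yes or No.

No

φ(257) = 257 − 1 = 256 = 2^8.
It suffices to check that the order of 99 is not a proper divisor of 256: compute 99^(256/q) for q ∈ {2}.
99^128 ≡ 1 (mod 257)  [q = 2: ≡ 1 ✗]
Since 99^128 ≡ 1, the order of 99 divides 128 < 256, so 99 is not a primitive root.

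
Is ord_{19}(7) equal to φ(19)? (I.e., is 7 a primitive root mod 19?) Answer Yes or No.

No

φ(19) = 19 − 1 = 18 = 2 · 3^2.
7 is a primitive root mod 19 iff 7^(φ(19)/q) ≢ 1 for every prime q | φ(19), i.e. q ∈ {2, 3}.
7^9 ≡ 1 (mod 19)  [q = 2: ≡ 1 ✗]
7^6 ≡ 1 (mod 19)  [q = 3: ≡ 1 ✗]
7^9 ≡ 1 shows ord(7) | 9, strictly less than φ(19); not a primitive root.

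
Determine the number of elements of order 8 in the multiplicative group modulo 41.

φ(41) = 41 − 1 = 40 = 2^3 · 5.
In a cyclic group of order 40, there are φ(d) elements of order d for each divisor d of 40, and zero for non-divisors.
8 = 2^3 divides 40, and φ(8) = 4.

4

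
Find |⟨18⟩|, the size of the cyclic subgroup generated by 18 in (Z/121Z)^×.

110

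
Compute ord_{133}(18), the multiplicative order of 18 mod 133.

6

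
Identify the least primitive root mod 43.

3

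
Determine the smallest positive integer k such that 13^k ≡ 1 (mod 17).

4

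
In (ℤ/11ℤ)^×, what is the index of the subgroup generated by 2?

By Lagrange's theorem, ord_11(2) divides φ(11) = 11 − 1 = 10 = 2 · 5.
Divisors of 10: 1, 2, 5, 10.
Evaluate successive powers at the divisors of 10:
2^1 ≡ 2 (mod 11)
2^2 ≡ 4 (mod 11)
2^5 ≡ 10 (mod 11)
2^10 ≡ 1 (mod 11) ✓
Thus |⟨2⟩| = ord(2) = 10.
Index = |(Z/11Z)^×| / |⟨2⟩| = 10 / 10 = 1.

1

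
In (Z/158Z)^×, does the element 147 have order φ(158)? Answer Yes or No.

Yes

φ(158) = φ(2)·φ(79) = 1·78 = 78 = 2 · 3 · 13.
It suffices to check that the order of 147 is not a proper divisor of 78: compute 147^(78/q) for q ∈ {2, 3, 13}.
147^39 ≡ 157 (mod 158)  [q = 2: ≢ 1 ✓]
147^26 ≡ 55 (mod 158)  [q = 3: ≢ 1 ✓]
147^6 ≡ 65 (mod 158)  [q = 13: ≢ 1 ✓]
None equal 1, so ord_158(147) = 78: 147 is a primitive root.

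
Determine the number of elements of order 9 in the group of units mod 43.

0

φ(43) = 43 − 1 = 42 = 2 · 3 · 7.
Since (Z/43Z)^× is cyclic of order 42, the number of elements of order d is φ(d) when d | 42 and 0 otherwise.
Since 9 ∤ 42, the count is 0.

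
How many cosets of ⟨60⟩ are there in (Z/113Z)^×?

By Lagrange's theorem, ord_113(60) divides φ(113) = 113 − 1 = 112 = 2^4 · 7.
Divisors of 112: 1, 2, 4, 7, 8, 14, 16, 28, 56, 112.
Compute 60^d (mod 113) for the divisors d until we hit 1:
60^1 ≡ 60 (mod 113)
60^2 ≡ 97 (mod 113)
60^4 ≡ 30 (mod 113)
60^7 ≡ 15 (mod 113)
60^8 ≡ 109 (mod 113)
60^14 ≡ 112 (mod 113)
60^16 ≡ 16 (mod 113)
60^28 ≡ 1 (mod 113) ✓
The order of 60 is 28, so the subgroup it generates has 28 elements.
Index = |(Z/113Z)^×| / |⟨60⟩| = 112 / 28 = 4.

4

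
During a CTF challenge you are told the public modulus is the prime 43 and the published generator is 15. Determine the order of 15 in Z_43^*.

21

By Lagrange's theorem, ord_43(15) divides φ(43) = 43 − 1 = 42 = 2 · 3 · 7.
Divisors of 42: 1, 2, 3, 6, 7, 14, 21, 42.
Check 15^d mod 43 for each divisor in increasing order:
15^1 ≡ 15
15^2 ≡ 10
15^3 ≡ 21
15^6 ≡ 11
15^7 ≡ 36
15^14 ≡ 6
15^21 ≡ 1
Therefore the multiplicative order of 15 modulo 43 is 21.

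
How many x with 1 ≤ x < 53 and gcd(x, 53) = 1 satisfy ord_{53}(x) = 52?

24

φ(53) = 53 − 1 = 52 = 2^2 · 13.
Since (Z/53Z)^× is cyclic of order 52, the number of elements of order d is φ(d) when d | 52 and 0 otherwise.
52 = 2^2 · 13 divides 52, and φ(52) = 24.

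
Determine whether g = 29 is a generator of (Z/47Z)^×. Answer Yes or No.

φ(47) = 47 − 1 = 46 = 2 · 23.
An element g generates (Z/47Z)^× iff g^(46/q) ≢ 1 (mod 47) for each prime q ∈ {2, 23}.
29^23 ≡ 46 (mod 47)  [q = 2: ≢ 1 ✓]
29^2 ≡ 42 (mod 47)  [q = 23: ≢ 1 ✓]
All checks pass, so 29 has order 46 and is a primitive root modulo 47.

Yes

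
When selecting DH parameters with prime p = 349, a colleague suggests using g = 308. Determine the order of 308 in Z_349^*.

58

The order of 308 must divide φ(349) = 349 − 1 = 348 = 2^2 · 3 · 29.
Divisors of 348: 1, 2, 3, 4, 6, 12, 29, 58, 87, 116, 174, 348.
Check 308^d mod 349 for each divisor in increasing order:
308^1 ≡ 308
308^2 ≡ 285
308^3 ≡ 181
308^4 ≡ 257
308^6 ≡ 304
308^12 ≡ 280
308^29 ≡ 348
308^58 ≡ 1
Hence ord(308) = 58.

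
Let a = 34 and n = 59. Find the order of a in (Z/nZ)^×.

58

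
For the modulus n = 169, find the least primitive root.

2

φ(169) = φ(13^2) = 13·(13−1) = 156 = 2^2 · 3 · 13.
Test candidates g = 2, 3, … against the prime factors q ∈ {2, 3, 13} of φ(169): g is a generator iff g^(156/q) ≢ 1 for every such q.
g = 2: 2^78 ≡ 168; 2^52 ≡ 146; 2^12 ≡ 40 — none is 1, so 2 is a primitive root.
The smallest primitive root modulo 169 is 2.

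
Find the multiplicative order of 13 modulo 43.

21

Since 13 ∈ (Z/43Z)^×, its order divides φ(43) = 43 − 1 = 42 = 2 · 3 · 7.
Divisors of 42: 1, 2, 3, 6, 7, 14, 21, 42.
Test each divisor d:
13^1 ≡ 13 (mod 43)
13^2 ≡ 40 (mod 43)
13^3 ≡ 4 (mod 43)
13^6 ≡ 16 (mod 43)
13^7 ≡ 36 (mod 43)
13^14 ≡ 6 (mod 43)
13^21 ≡ 1 (mod 43) ✓
So ord_43(13) = 21.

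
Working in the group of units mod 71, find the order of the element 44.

Since 44 ∈ (Z/71Z)^×, its order divides φ(71) = 71 − 1 = 70 = 2 · 5 · 7.
Divisors of 70: 1, 2, 5, 7, 10, 14, 35, 70.
Compute 44^d (mod 71) for the divisors d until we hit 1:
44^1 ≡ 44 (mod 71)
44^2 ≡ 19 (mod 71)
44^5 ≡ 51 (mod 71)
44^7 ≡ 46 (mod 71)
44^10 ≡ 45 (mod 71)
44^14 ≡ 57 (mod 71)
44^35 ≡ 70 (mod 71)
44^70 ≡ 1 (mod 71) ✓
Therefore the multiplicative order of 44 modulo 71 is 70.

70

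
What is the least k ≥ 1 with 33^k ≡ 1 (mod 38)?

18

By Lagrange's theorem, ord_38(33) divides φ(38) = φ(2)·φ(19) = 1·18 = 18 = 2 · 3^2.
Divisors of 18: 1, 2, 3, 6, 9, 18.
Check 33^d mod 38 for each divisor in increasing order:
33^1 ≡ 33
33^2 ≡ 25
33^3 ≡ 27
33^6 ≡ 7
33^9 ≡ 37
33^18 ≡ 1
The smallest such exponent is 18, so the order of 33 is 18.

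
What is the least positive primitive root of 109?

6

φ(109) = 109 − 1 = 108 = 2^2 · 3^3.
Test candidates g = 2, 3, … against the prime factors q ∈ {2, 3} of φ(109): g is a generator iff g^(108/q) ≢ 1 for every such q.
g = 2: 2^54 ≡ 108; 2^36 ≡ 1 — hits 1, so not a primitive root.
g = 3: 3^54 ≡ 1 — hits 1, so not a primitive root.
g = 4: 4^54 ≡ 1 — hits 1, so not a primitive root.
g = 5: 5^54 ≡ 1 — hits 1, so not a primitive root.
g = 6: 6^54 ≡ 108; 6^36 ≡ 63 — none is 1, so 6 is a primitive root.
Hence the least primitive root of 109 is 6.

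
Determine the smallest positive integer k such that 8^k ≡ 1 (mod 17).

The order of 8 must divide φ(17) = 17 − 1 = 16 = 2^4.
Divisors of 16: 1, 2, 4, 8, 16.
Check 8^d mod 17 for each divisor in increasing order:
8^1 ≡ 8 (mod 17)
8^2 ≡ 13 (mod 17)
8^4 ≡ 16 (mod 17)
8^8 ≡ 1 (mod 17) ✓
Hence ord(8) = 8.

8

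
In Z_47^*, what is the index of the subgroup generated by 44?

1

ord(44) | φ(47) = 47 − 1 = 46 = 2 · 23.
Divisors of 46: 1, 2, 23, 46.
Evaluate successive powers at the divisors of 46:
44^1 ≡ 44
44^2 ≡ 9
44^23 ≡ 46
44^46 ≡ 1
The order of 44 is 46, so the subgroup it generates has 46 elements.
Index = |(Z/47Z)^×| / |⟨44⟩| = 46 / 46 = 1.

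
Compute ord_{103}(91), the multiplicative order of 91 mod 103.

51

The order of 91 must divide φ(103) = 103 − 1 = 102 = 2 · 3 · 17.
Divisors of 102: 1, 2, 3, 6, 17, 34, 51, 102.
Compute 91^d (mod 103) for the divisors d until we hit 1:
91^1 ≡ 91 (mod 103)
91^2 ≡ 41 (mod 103)
91^3 ≡ 23 (mod 103)
91^6 ≡ 14 (mod 103)
91^17 ≡ 46 (mod 103)
91^34 ≡ 56 (mod 103)
91^51 ≡ 1 (mod 103) ✓
Hence ord(91) = 51.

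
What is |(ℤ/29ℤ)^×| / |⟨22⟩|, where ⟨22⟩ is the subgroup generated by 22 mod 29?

2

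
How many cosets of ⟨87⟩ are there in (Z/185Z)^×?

ord(87) | φ(185) = φ(5·37) = (5−1)·(37−1) = 4·36 = 144 = 2^4 · 3^2.
Divisors of 144: 1, 2, 3, 4, 6, 8, 9, 12, 16, 18, 24, 36, 48, 72, 144.
Check 87^d mod 185 for each divisor in increasing order:
87^1 ≡ 87
87^2 ≡ 169
87^3 ≡ 88
87^4 ≡ 71
87^6 ≡ 159
87^8 ≡ 46
87^9 ≡ 117
87^12 ≡ 121
87^16 ≡ 81
87^18 ≡ 184
87^24 ≡ 26
87^36 ≡ 1
Thus |⟨87⟩| = ord(87) = 36.
Index = |(Z/185Z)^×| / |⟨87⟩| = 144 / 36 = 4.

4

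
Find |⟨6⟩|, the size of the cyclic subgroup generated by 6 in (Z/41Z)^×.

By Lagrange's theorem, ord_41(6) divides φ(41) = 41 − 1 = 40 = 2^3 · 5.
Divisors of 40: 1, 2, 4, 5, 8, 10, 20, 40.
Test each divisor d:
6^1 ≡ 6 (mod 41)
6^2 ≡ 36 (mod 41)
6^4 ≡ 25 (mod 41)
6^5 ≡ 27 (mod 41)
6^8 ≡ 10 (mod 41)
6^10 ≡ 32 (mod 41)
6^20 ≡ 40 (mod 41)
6^40 ≡ 1 (mod 41) ✓
The smallest such exponent is 40, so the order of 6 is 40.

40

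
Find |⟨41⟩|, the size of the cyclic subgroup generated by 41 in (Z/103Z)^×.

ord(41) | φ(103) = 103 − 1 = 102 = 2 · 3 · 17.
Divisors of 102: 1, 2, 3, 6, 17, 34, 51, 102.
Compute 41^d (mod 103) for the divisors d until we hit 1:
41^1 ≡ 41 (mod 103)
41^2 ≡ 33 (mod 103)
41^3 ≡ 14 (mod 103)
41^6 ≡ 93 (mod 103)
41^17 ≡ 56 (mod 103)
41^34 ≡ 46 (mod 103)
41^51 ≡ 1 (mod 103) ✓
The smallest such exponent is 51, so the order of 41 is 51.

51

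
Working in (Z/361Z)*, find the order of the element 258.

57

ord(258) | φ(361) = φ(19^2) = 19·(19−1) = 342 = 2 · 3^2 · 19.
Divisors of 342: 1, 2, 3, 6, 9, 18, 19, 38, 57, 114, 171, 342.
Compute 258^d (mod 361) for the divisors d until we hit 1:
258^1 ≡ 258 (mod 361)
258^2 ≡ 140 (mod 361)
258^3 ≡ 20 (mod 361)
258^6 ≡ 39 (mod 361)
258^9 ≡ 58 (mod 361)
258^18 ≡ 115 (mod 361)
258^19 ≡ 68 (mod 361)
258^38 ≡ 292 (mod 361)
258^57 ≡ 1 (mod 361) ✓
So ord_361(258) = 57.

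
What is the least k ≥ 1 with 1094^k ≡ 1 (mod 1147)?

Since 1094 ∈ (Z/1147Z)^×, its order divides φ(1147) = φ(31·37) = (31−1)·(37−1) = 30·36 = 1080 = 2^3 · 3^3 · 5.
Divisors of 1080: 1, 2, 3, 4, 5, 6, 8, 9, 10, 12, 15, 18, 20, 24, 27, 30, 36, 40, 45, 54, 60, 72, 90, 108, 120, 135, 180, 216, 270, 360, 540, 1080.
Check 1094^d mod 1147 for each divisor in increasing order:
1094^1 ≡ 1094
1094^2 ≡ 515
1094^3 ≡ 233
1094^4 ≡ 268
1094^5 ≡ 707
1094^6 ≡ 380
1094^8 ≡ 710
1094^9 ≡ 221
1094^10 ≡ 904
1094^12 ≡ 1025
1094^15 ≡ 249
1094^18 ≡ 667
1094^20 ≡ 552
1094^24 ≡ 1120
1094^27 ≡ 591
1094^30 ≡ 63
1094^36 ≡ 1000
1094^40 ≡ 749
1094^45 ≡ 776
1094^54 ≡ 593
1094^60 ≡ 528
1094^72 ≡ 963
1094^90 ≡ 1
Therefore the multiplicative order of 1094 modulo 1147 is 90.

90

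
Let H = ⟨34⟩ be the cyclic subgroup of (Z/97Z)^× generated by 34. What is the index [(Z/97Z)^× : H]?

3

By Lagrange's theorem, ord_97(34) divides φ(97) = 97 − 1 = 96 = 2^5 · 3.
Divisors of 96: 1, 2, 3, 4, 6, 8, 12, 16, 24, 32, 48, 96.
Test each divisor d:
34^1 ≡ 34 (mod 97)
34^2 ≡ 89 (mod 97)
34^3 ≡ 19 (mod 97)
34^4 ≡ 64 (mod 97)
34^6 ≡ 70 (mod 97)
34^8 ≡ 22 (mod 97)
34^12 ≡ 50 (mod 97)
34^16 ≡ 96 (mod 97)
34^24 ≡ 75 (mod 97)
34^32 ≡ 1 (mod 97) ✓
So ord_97(34) = 32, hence |⟨34⟩| = 32.
[(Z/97Z)^× : ⟨34⟩] = 96/32 = 3.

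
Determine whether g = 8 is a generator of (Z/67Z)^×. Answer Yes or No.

φ(67) = 67 − 1 = 66 = 2 · 3 · 11.
Test 8^(66/q) mod 67 for each prime factor q of 66:
8^33 ≡ 66 (mod 67)  [q = 2: ≢ 1 ✓]
8^22 ≡ 1 (mod 67)  [q = 3: ≡ 1 ✗]
8^6 ≡ 40 (mod 67)  [q = 11: ≢ 1 ✓]
Since 8^22 ≡ 1, the order of 8 divides 22 < 66, so 8 is not a primitive root.

No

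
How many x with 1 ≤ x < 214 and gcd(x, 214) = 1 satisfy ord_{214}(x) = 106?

52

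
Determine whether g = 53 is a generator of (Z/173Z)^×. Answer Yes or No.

φ(173) = 173 − 1 = 172 = 2^2 · 43.
An element g generates (Z/173Z)^× iff g^(172/q) ≢ 1 (mod 173) for each prime q ∈ {2, 43}.
53^86 ≡ 172 (mod 173)  [q = 2: ≢ 1 ✓]
53^4 ≡ 124 (mod 173)  [q = 43: ≢ 1 ✓]
All checks pass, so 53 has order 172 and is a primitive root modulo 173.

Yes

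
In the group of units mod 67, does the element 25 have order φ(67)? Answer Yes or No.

φ(67) = 67 − 1 = 66 = 2 · 3 · 11.
An element g generates (Z/67Z)^× iff g^(66/q) ≢ 1 (mod 67) for each prime q ∈ {2, 3, 11}.
25^33 ≡ 1 (mod 67)  [q = 2: ≡ 1 ✗]
25^22 ≡ 1 (mod 67)  [q = 3: ≡ 1 ✗]
25^6 ≡ 62 (mod 67)  [q = 11: ≢ 1 ✓]
Since 25^33 ≡ 1, the order of 25 divides 33 < 66, so 25 is not a primitive root.

No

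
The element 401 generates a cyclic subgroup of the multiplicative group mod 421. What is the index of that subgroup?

70

By Lagrange's theorem, ord_421(401) divides φ(421) = 421 − 1 = 420 = 2^2 · 3 · 5 · 7.
Divisors of 420: 1, 2, 3, 4, 5, 6, 7, 10, 12, 14, 15, 20, 21, 28, 30, 35, 42, 60, 70, 84, 105, 140, 210, 420.
Compute 401^d (mod 421) for the divisors d until we hit 1:
401^1 ≡ 401 (mod 421)
401^2 ≡ 400 (mod 421)
401^3 ≡ 420 (mod 421)
401^4 ≡ 20 (mod 421)
401^5 ≡ 21 (mod 421)
401^6 ≡ 1 (mod 421) ✓
So ord_421(401) = 6, hence |⟨401⟩| = 6.
Index = |(Z/421Z)^×| / |⟨401⟩| = 420 / 6 = 70.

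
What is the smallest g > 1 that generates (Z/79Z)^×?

φ(79) = 79 − 1 = 78 = 2 · 3 · 13.
g is a primitive root iff g^(78/q) ≢ 1 (mod 79) for each prime q ∈ {2, 3, 13}.
g = 2: 2^39 ≡ 1 — hits 1, so not a primitive root.
g = 3: 3^39 ≡ 78; 3^26 ≡ 23; 3^6 ≡ 18 — none is 1, so 3 is a primitive root.
The smallest primitive root modulo 79 is 3.

3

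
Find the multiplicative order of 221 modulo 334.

Since 221 ∈ (Z/334Z)^×, its order divides φ(334) = φ(2)·φ(167) = 1·166 = 166 = 2 · 83.
Divisors of 166: 1, 2, 83, 166.
Evaluate successive powers at the divisors of 166:
221^1 ≡ 221
221^2 ≡ 77
221^83 ≡ 1
Hence ord(221) = 83.

83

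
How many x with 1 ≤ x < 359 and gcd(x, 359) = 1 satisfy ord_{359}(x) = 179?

φ(359) = 359 − 1 = 358 = 2 · 179.
Since (Z/359Z)^× is cyclic of order 358, the number of elements of order d is φ(d) when d | 358 and 0 otherwise.
179 | 358, and φ(179) = 179 − 1 = 178.

178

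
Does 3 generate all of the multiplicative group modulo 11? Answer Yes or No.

No

φ(11) = 11 − 1 = 10 = 2 · 5.
3 is a primitive root mod 11 iff 3^(φ(11)/q) ≢ 1 for every prime q | φ(11), i.e. q ∈ {2, 5}.
3^5 ≡ 1 (mod 11)  [q = 2: ≡ 1 ✗]
3^2 ≡ 9 (mod 11)  [q = 5: ≢ 1 ✓]
The check at q = 2 fails, so 3 generates a proper subgroup.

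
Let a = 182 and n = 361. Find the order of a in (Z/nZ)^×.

By Lagrange's theorem, ord_361(182) divides φ(361) = φ(19^2) = 19·(19−1) = 342 = 2 · 3^2 · 19.
Divisors of 342: 1, 2, 3, 6, 9, 18, 19, 38, 57, 114, 171, 342.
Test each divisor d:
182^1 ≡ 182
182^2 ≡ 273
182^3 ≡ 229
182^6 ≡ 96
182^9 ≡ 324
182^18 ≡ 286
182^19 ≡ 68
182^38 ≡ 292
182^57 ≡ 1
Hence ord(182) = 57.

57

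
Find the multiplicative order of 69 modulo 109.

108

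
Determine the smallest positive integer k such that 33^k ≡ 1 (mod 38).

18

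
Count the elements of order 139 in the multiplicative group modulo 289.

0

φ(289) = φ(17^2) = 17·(17−1) = 272 = 2^4 · 17.
Since (Z/289Z)^× is cyclic of order 272, the number of elements of order d is φ(d) when d | 272 and 0 otherwise.
139 does not divide 272, so no element of (Z/289Z)^× has order 139.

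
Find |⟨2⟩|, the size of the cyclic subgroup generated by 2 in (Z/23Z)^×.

The order of 2 must divide φ(23) = 23 − 1 = 22 = 2 · 11.
Divisors of 22: 1, 2, 11, 22.
Evaluate successive powers at the divisors of 22:
2^1 ≡ 2 (mod 23)
2^2 ≡ 4 (mod 23)
2^11 ≡ 1 (mod 23) ✓
Hence ord(2) = 11.

11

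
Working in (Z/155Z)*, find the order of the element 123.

ord(123) | φ(155) = φ(5·31) = (5−1)·(31−1) = 4·30 = 120 = 2^3 · 3 · 5.
Divisors of 120: 1, 2, 3, 4, 5, 6, 8, 10, 12, 15, 20, 24, 30, 40, 60, 120.
Evaluate successive powers at the divisors of 120:
123^1 ≡ 123 (mod 155)
123^2 ≡ 94 (mod 155)
123^3 ≡ 92 (mod 155)
123^4 ≡ 1 (mod 155) ✓
Therefore the multiplicative order of 123 modulo 155 is 4.

4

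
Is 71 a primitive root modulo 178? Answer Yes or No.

φ(178) = φ(2)·φ(89) = 1·88 = 88 = 2^3 · 11.
Test 71^(88/q) mod 178 for each prime factor q of 88:
71^44 ≡ 1 (mod 178)  [q = 2: ≡ 1 ✗]
71^8 ≡ 67 (mod 178)  [q = 11: ≢ 1 ✓]
Since 71^44 ≡ 1, the order of 71 divides 44 < 88, so 71 is not a primitive root.

No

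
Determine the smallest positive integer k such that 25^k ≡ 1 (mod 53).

26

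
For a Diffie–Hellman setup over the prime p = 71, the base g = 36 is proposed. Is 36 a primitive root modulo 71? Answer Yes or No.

No

φ(71) = 71 − 1 = 70 = 2 · 5 · 7.
Test 36^(70/q) mod 71 for each prime factor q of 70:
36^35 ≡ 1 (mod 71)  [q = 2: ≡ 1 ✗]
36^14 ≡ 25 (mod 71)  [q = 5: ≢ 1 ✓]
36^10 ≡ 45 (mod 71)  [q = 7: ≢ 1 ✓]
The check at q = 2 fails, so 36 generates a proper subgroup.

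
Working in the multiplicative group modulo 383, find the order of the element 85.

Since 85 ∈ (Z/383Z)^×, its order divides φ(383) = 383 − 1 = 382 = 2 · 191.
Divisors of 382: 1, 2, 191, 382.
Check 85^d mod 383 for each divisor in increasing order:
85^1 ≡ 85 (mod 383)
85^2 ≡ 331 (mod 383)
85^191 ≡ 382 (mod 383)
85^382 ≡ 1 (mod 383) ✓
Hence ord(85) = 382.

382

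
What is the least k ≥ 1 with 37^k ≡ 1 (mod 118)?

58

The order of 37 must divide φ(118) = φ(2)·φ(59) = 1·58 = 58 = 2 · 29.
Divisors of 58: 1, 2, 29, 58.
Compute 37^d (mod 118) for the divisors d until we hit 1:
37^1 ≡ 37 (mod 118)
37^2 ≡ 71 (mod 118)
37^29 ≡ 117 (mod 118)
37^58 ≡ 1 (mod 118) ✓
Therefore the multiplicative order of 37 modulo 118 is 58.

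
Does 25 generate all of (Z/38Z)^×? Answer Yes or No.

No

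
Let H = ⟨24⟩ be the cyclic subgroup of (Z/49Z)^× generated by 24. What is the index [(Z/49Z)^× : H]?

1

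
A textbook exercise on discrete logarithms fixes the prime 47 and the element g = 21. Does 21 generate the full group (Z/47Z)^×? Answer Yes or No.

No

φ(47) = 47 − 1 = 46 = 2 · 23.
21 is a primitive root mod 47 iff 21^(φ(47)/q) ≢ 1 for every prime q | φ(47), i.e. q ∈ {2, 23}.
21^23 ≡ 1 (mod 47)  [q = 2: ≡ 1 ✗]
21^2 ≡ 18 (mod 47)  [q = 23: ≢ 1 ✓]
21^23 ≡ 1 shows ord(21) | 23, strictly less than φ(47); not a primitive root.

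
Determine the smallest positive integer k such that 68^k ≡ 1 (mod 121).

ord(68) | φ(121) = φ(11^2) = 11·(11−1) = 110 = 2 · 5 · 11.
Divisors of 110: 1, 2, 5, 10, 11, 22, 55, 110.
Compute 68^d (mod 121) for the divisors d until we hit 1:
68^1 ≡ 68
68^2 ≡ 26
68^5 ≡ 109
68^10 ≡ 23
68^11 ≡ 112
68^22 ≡ 81
68^55 ≡ 120
68^110 ≡ 1
The smallest such exponent is 110, so the order of 68 is 110.

110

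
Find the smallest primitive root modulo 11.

2

φ(11) = 11 − 1 = 10 = 2 · 5.
g is a primitive root iff g^(10/q) ≢ 1 (mod 11) for each prime q ∈ {2, 5}.
g = 2: 2^5 ≡ 10; 2^2 ≡ 4 — none is 1, so 2 is a primitive root.
Hence the least primitive root of 11 is 2.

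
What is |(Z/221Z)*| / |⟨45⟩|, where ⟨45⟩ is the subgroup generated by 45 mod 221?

By Lagrange's theorem, ord_221(45) divides φ(221) = φ(13·17) = (13−1)·(17−1) = 12·16 = 192 = 2^6 · 3.
Divisors of 192: 1, 2, 3, 4, 6, 8, 12, 16, 24, 32, 48, 64, 96, 192.
Test each divisor d:
45^1 ≡ 45 (mod 221)
45^2 ≡ 36 (mod 221)
45^3 ≡ 73 (mod 221)
45^4 ≡ 191 (mod 221)
45^6 ≡ 25 (mod 221)
45^8 ≡ 16 (mod 221)
45^12 ≡ 183 (mod 221)
45^16 ≡ 35 (mod 221)
45^24 ≡ 118 (mod 221)
45^32 ≡ 120 (mod 221)
45^48 ≡ 1 (mod 221) ✓
Thus |⟨45⟩| = ord(45) = 48.
Index = |(Z/221Z)^×| / |⟨45⟩| = 192 / 48 = 4.

4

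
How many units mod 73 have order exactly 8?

φ(73) = 73 − 1 = 72 = 2^3 · 3^2.
In a cyclic group of order 72, there are φ(d) elements of order d for each divisor d of 72, and zero for non-divisors.
8 = 2^3 divides 72, and φ(8) = 4.

4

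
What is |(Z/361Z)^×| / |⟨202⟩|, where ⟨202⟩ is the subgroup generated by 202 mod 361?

3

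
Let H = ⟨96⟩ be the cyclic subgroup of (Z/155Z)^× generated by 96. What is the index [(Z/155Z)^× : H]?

4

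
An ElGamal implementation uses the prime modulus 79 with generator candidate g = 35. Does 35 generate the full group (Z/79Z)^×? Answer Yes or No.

φ(79) = 79 − 1 = 78 = 2 · 3 · 13.
It suffices to check that the order of 35 is not a proper divisor of 78: compute 35^(78/q) for q ∈ {2, 3, 13}.
35^39 ≡ 78 (mod 79)  [q = 2: ≢ 1 ✓]
35^26 ≡ 23 (mod 79)  [q = 3: ≢ 1 ✓]
35^6 ≡ 10 (mod 79)  [q = 13: ≢ 1 ✓]
Every test exponent gives a nontrivial residue, hence 35 generates the full group.

Yes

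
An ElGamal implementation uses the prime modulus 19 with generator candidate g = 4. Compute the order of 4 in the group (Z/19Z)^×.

9

ord(4) | φ(19) = 19 − 1 = 18 = 2 · 3^2.
Divisors of 18: 1, 2, 3, 6, 9, 18.
Compute 4^d (mod 19) for the divisors d until we hit 1:
4^1 ≡ 4
4^2 ≡ 16
4^3 ≡ 7
4^6 ≡ 11
4^9 ≡ 1
The smallest such exponent is 9, so the order of 4 is 9.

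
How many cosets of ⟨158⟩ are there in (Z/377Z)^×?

Since 158 ∈ (Z/377Z)^×, its order divides φ(377) = φ(13·29) = (13−1)·(29−1) = 12·28 = 336 = 2^4 · 3 · 7.
Divisors of 336: 1, 2, 3, 4, 6, 7, 8, 12, 14, 16, 21, 24, 28, 42, 48, 56, 84, 112, 168, 336.
Check 158^d mod 377 for each divisor in increasing order:
158^1 ≡ 158
158^2 ≡ 82
158^3 ≡ 138
158^4 ≡ 315
158^6 ≡ 194
158^7 ≡ 115
158^8 ≡ 74
158^12 ≡ 313
158^14 ≡ 30
158^16 ≡ 198
158^21 ≡ 57
158^24 ≡ 326
158^28 ≡ 146
158^42 ≡ 233
158^48 ≡ 339
158^56 ≡ 204
158^84 ≡ 1
Thus |⟨158⟩| = ord(158) = 84.
[(Z/377Z)^× : ⟨158⟩] = 336/84 = 4.

4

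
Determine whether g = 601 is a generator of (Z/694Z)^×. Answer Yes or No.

Yes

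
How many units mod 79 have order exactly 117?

0

φ(79) = 79 − 1 = 78 = 2 · 3 · 13.
In a cyclic group of order 78, there are φ(d) elements of order d for each divisor d of 78, and zero for non-divisors.
Since 117 ∤ 78, the count is 0.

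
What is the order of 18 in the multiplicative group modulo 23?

11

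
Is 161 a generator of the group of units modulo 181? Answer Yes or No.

No

φ(181) = 181 − 1 = 180 = 2^2 · 3^2 · 5.
An element g generates (Z/181Z)^× iff g^(180/q) ≢ 1 (mod 181) for each prime q ∈ {2, 3, 5}.
161^90 ≡ 1 (mod 181)  [q = 2: ≡ 1 ✗]
161^60 ≡ 132 (mod 181)  [q = 3: ≢ 1 ✓]
161^36 ≡ 125 (mod 181)  [q = 5: ≢ 1 ✓]
161^90 ≡ 1 shows ord(161) | 90, strictly less than φ(181); not a primitive root.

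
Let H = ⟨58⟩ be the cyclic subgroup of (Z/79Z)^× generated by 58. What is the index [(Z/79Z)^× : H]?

Since 58 ∈ (Z/79Z)^×, its order divides φ(79) = 79 − 1 = 78 = 2 · 3 · 13.
Divisors of 78: 1, 2, 3, 6, 13, 26, 39, 78.
Check 58^d mod 79 for each divisor in increasing order:
58^1 ≡ 58 (mod 79)
58^2 ≡ 46 (mod 79)
58^3 ≡ 61 (mod 79)
58^6 ≡ 8 (mod 79)
58^13 ≡ 78 (mod 79)
58^26 ≡ 1 (mod 79) ✓
The order of 58 is 26, so the subgroup it generates has 26 elements.
Index = |(Z/79Z)^×| / |⟨58⟩| = 78 / 26 = 3.

3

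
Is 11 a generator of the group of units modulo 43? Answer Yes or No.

No

φ(43) = 43 − 1 = 42 = 2 · 3 · 7.
Test 11^(42/q) mod 43 for each prime factor q of 42:
11^21 ≡ 1 (mod 43)  [q = 2: ≡ 1 ✗]
11^14 ≡ 1 (mod 43)  [q = 3: ≡ 1 ✗]
11^6 ≡ 4 (mod 43)  [q = 7: ≢ 1 ✓]
11^21 ≡ 1 shows ord(11) | 21, strictly less than φ(43); not a primitive root.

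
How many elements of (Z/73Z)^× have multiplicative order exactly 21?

0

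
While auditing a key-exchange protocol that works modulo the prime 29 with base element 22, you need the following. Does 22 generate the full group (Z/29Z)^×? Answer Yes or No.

No

φ(29) = 29 − 1 = 28 = 2^2 · 7.
It suffices to check that the order of 22 is not a proper divisor of 28: compute 22^(28/q) for q ∈ {2, 7}.
22^14 ≡ 1 (mod 29)  [q = 2: ≡ 1 ✗]
22^4 ≡ 23 (mod 29)  [q = 7: ≢ 1 ✓]
Since 22^14 ≡ 1, the order of 22 divides 14 < 28, so 22 is not a primitive root.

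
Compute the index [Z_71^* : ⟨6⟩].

Since 6 ∈ (Z/71Z)^×, its order divides φ(71) = 71 − 1 = 70 = 2 · 5 · 7.
Divisors of 70: 1, 2, 5, 7, 10, 14, 35, 70.
Compute 6^d (mod 71) for the divisors d until we hit 1:
6^1 ≡ 6
6^2 ≡ 36
6^5 ≡ 37
6^7 ≡ 54
6^10 ≡ 20
6^14 ≡ 5
6^35 ≡ 1
So ord_71(6) = 35, hence |⟨6⟩| = 35.
The index is φ(71) / ord(6) = 70 / 35 = 2.

2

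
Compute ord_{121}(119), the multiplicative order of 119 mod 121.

By Lagrange's theorem, ord_121(119) divides φ(121) = φ(11^2) = 11·(11−1) = 110 = 2 · 5 · 11.
Divisors of 110: 1, 2, 5, 10, 11, 22, 55, 110.
Evaluate successive powers at the divisors of 110:
119^1 ≡ 119 (mod 121)
119^2 ≡ 4 (mod 121)
119^5 ≡ 89 (mod 121)
119^10 ≡ 56 (mod 121)
119^11 ≡ 9 (mod 121)
119^22 ≡ 81 (mod 121)
119^55 ≡ 1 (mod 121) ✓
The smallest such exponent is 55, so the order of 119 is 55.

55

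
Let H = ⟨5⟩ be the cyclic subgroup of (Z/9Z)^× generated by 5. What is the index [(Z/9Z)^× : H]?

1

Since 5 ∈ (Z/9Z)^×, its order divides φ(9) = φ(3^2) = 3·(3−1) = 6 = 2 · 3.
Divisors of 6: 1, 2, 3, 6.
Check 5^d mod 9 for each divisor in increasing order:
5^1 ≡ 5
5^2 ≡ 7
5^3 ≡ 8
5^6 ≡ 1
The order of 5 is 6, so the subgroup it generates has 6 elements.
The index is φ(9) / ord(5) = 6 / 6 = 1.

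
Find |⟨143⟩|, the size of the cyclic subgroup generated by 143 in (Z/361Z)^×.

342

By Lagrange's theorem, ord_361(143) divides φ(361) = φ(19^2) = 19·(19−1) = 342 = 2 · 3^2 · 19.
Divisors of 342: 1, 2, 3, 6, 9, 18, 19, 38, 57, 114, 171, 342.
Evaluate successive powers at the divisors of 342:
143^1 ≡ 143
143^2 ≡ 233
143^3 ≡ 107
143^6 ≡ 258
143^9 ≡ 170
143^18 ≡ 20
143^19 ≡ 333
143^38 ≡ 62
143^57 ≡ 69
143^114 ≡ 68
143^171 ≡ 360
143^342 ≡ 1
The smallest such exponent is 342, so the order of 143 is 342.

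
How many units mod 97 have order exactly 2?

1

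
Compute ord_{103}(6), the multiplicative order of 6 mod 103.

102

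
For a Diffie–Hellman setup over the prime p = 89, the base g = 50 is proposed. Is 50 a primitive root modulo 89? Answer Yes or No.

φ(89) = 89 − 1 = 88 = 2^3 · 11.
50 is a primitive root mod 89 iff 50^(φ(89)/q) ≢ 1 for every prime q | φ(89), i.e. q ∈ {2, 11}.
50^44 ≡ 1 (mod 89)  [q = 2: ≡ 1 ✗]
50^8 ≡ 2 (mod 89)  [q = 11: ≢ 1 ✓]
The check at q = 2 fails, so 50 generates a proper subgroup.

No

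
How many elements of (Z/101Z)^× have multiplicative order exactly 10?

4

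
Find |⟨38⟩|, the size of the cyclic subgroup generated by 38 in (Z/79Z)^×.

The order of 38 must divide φ(79) = 79 − 1 = 78 = 2 · 3 · 13.
Divisors of 78: 1, 2, 3, 6, 13, 26, 39, 78.
Check 38^d mod 79 for each divisor in increasing order:
38^1 ≡ 38 (mod 79)
38^2 ≡ 22 (mod 79)
38^3 ≡ 46 (mod 79)
38^6 ≡ 62 (mod 79)
38^13 ≡ 1 (mod 79) ✓
Hence ord(38) = 13.

13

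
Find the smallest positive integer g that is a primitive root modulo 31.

φ(31) = 31 − 1 = 30 = 2 · 3 · 5.
g is a primitive root iff g^(30/q) ≢ 1 (mod 31) for each prime q ∈ {2, 3, 5}.
g = 2: 2^15 ≡ 1 — hits 1, so not a primitive root.
g = 3: 3^15 ≡ 30; 3^10 ≡ 25; 3^6 ≡ 16 — none is 1, so 3 is a primitive root.
Hence the least primitive root of 31 is 3.

3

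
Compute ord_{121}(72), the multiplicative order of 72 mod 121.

By Lagrange's theorem, ord_121(72) divides φ(121) = φ(11^2) = 11·(11−1) = 110 = 2 · 5 · 11.
Divisors of 110: 1, 2, 5, 10, 11, 22, 55, 110.
Compute 72^d (mod 121) for the divisors d until we hit 1:
72^1 ≡ 72 (mod 121)
72^2 ≡ 102 (mod 121)
72^5 ≡ 98 (mod 121)
72^10 ≡ 45 (mod 121)
72^11 ≡ 94 (mod 121)
72^22 ≡ 3 (mod 121)
72^55 ≡ 120 (mod 121)
72^110 ≡ 1 (mod 121) ✓
Therefore the multiplicative order of 72 modulo 121 is 110.

110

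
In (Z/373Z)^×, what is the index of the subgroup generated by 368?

The order of 368 must divide φ(373) = 373 − 1 = 372 = 2^2 · 3 · 31.
Divisors of 372: 1, 2, 3, 4, 6, 12, 31, 62, 93, 124, 186, 372.
Compute 368^d (mod 373) for the divisors d until we hit 1:
368^1 ≡ 368 (mod 373)
368^2 ≡ 25 (mod 373)
368^3 ≡ 248 (mod 373)
368^4 ≡ 252 (mod 373)
368^6 ≡ 332 (mod 373)
368^12 ≡ 189 (mod 373)
368^31 ≡ 69 (mod 373)
368^62 ≡ 285 (mod 373)
368^93 ≡ 269 (mod 373)
368^124 ≡ 284 (mod 373)
368^186 ≡ 372 (mod 373)
368^372 ≡ 1 (mod 373) ✓
The order of 368 is 372, so the subgroup it generates has 372 elements.
The index is φ(373) / ord(368) = 372 / 372 = 1.

1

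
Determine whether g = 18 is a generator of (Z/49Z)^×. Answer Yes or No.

φ(49) = φ(7^2) = 7·(7−1) = 42 = 2 · 3 · 7.
It suffices to check that the order of 18 is not a proper divisor of 42: compute 18^(42/q) for q ∈ {2, 3, 7}.
18^21 ≡ 1 (mod 49)  [q = 2: ≡ 1 ✗]
18^14 ≡ 30 (mod 49)  [q = 3: ≢ 1 ✓]
18^6 ≡ 1 (mod 49)  [q = 7: ≡ 1 ✗]
18^21 ≡ 1 shows ord(18) | 21, strictly less than φ(49); not a primitive root.

No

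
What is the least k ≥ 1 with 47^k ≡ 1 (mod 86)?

The order of 47 must divide φ(86) = φ(2)·φ(43) = 1·42 = 42 = 2 · 3 · 7.
Divisors of 42: 1, 2, 3, 6, 7, 14, 21, 42.
Check 47^d mod 86 for each divisor in increasing order:
47^1 ≡ 47
47^2 ≡ 59
47^3 ≡ 21
47^6 ≡ 11
47^7 ≡ 1
The smallest such exponent is 7, so the order of 47 is 7.

7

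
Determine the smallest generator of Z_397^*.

φ(397) = 397 − 1 = 396 = 2^2 · 3^2 · 11.
Test candidates g = 2, 3, … against the prime factors q ∈ {2, 3, 11} of φ(397): g is a generator iff g^(396/q) ≢ 1 for every such q.
g = 2: 2^198 ≡ 396; 2^132 ≡ 1 — hits 1, so not a primitive root.
g = 3: 3^198 ≡ 1 — hits 1, so not a primitive root.
g = 4: 4^198 ≡ 1 — hits 1, so not a primitive root.
g = 5: 5^198 ≡ 396; 5^132 ≡ 362; 5^36 ≡ 290 — none is 1, so 5 is a primitive root.
So 5 is the smallest generator of (Z/397Z)^×.

5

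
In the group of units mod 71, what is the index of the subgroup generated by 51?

5

ord(51) | φ(71) = 71 − 1 = 70 = 2 · 5 · 7.
Divisors of 70: 1, 2, 5, 7, 10, 14, 35, 70.
Test each divisor d:
51^1 ≡ 51 (mod 71)
51^2 ≡ 45 (mod 71)
51^5 ≡ 41 (mod 71)
51^7 ≡ 70 (mod 71)
51^10 ≡ 48 (mod 71)
51^14 ≡ 1 (mod 71) ✓
Thus |⟨51⟩| = ord(51) = 14.
The index is φ(71) / ord(51) = 70 / 14 = 5.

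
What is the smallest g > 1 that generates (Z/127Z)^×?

3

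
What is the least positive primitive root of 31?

3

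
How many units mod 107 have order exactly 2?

φ(107) = 107 − 1 = 106 = 2 · 53.
Since (Z/107Z)^× is cyclic of order 106, the number of elements of order d is φ(d) when d | 106 and 0 otherwise.
2 | 106, and φ(2) = 2 − 1 = 1.

1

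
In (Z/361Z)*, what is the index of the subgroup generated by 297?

3

Since 297 ∈ (Z/361Z)^×, its order divides φ(361) = φ(19^2) = 19·(19−1) = 342 = 2 · 3^2 · 19.
Divisors of 342: 1, 2, 3, 6, 9, 18, 19, 38, 57, 114, 171, 342.
Evaluate successive powers at the divisors of 342:
297^1 ≡ 297
297^2 ≡ 125
297^3 ≡ 303
297^6 ≡ 115
297^9 ≡ 189
297^18 ≡ 343
297^19 ≡ 69
297^38 ≡ 68
297^57 ≡ 360
297^114 ≡ 1
The order of 297 is 114, so the subgroup it generates has 114 elements.
[(Z/361Z)^× : ⟨297⟩] = 342/114 = 3.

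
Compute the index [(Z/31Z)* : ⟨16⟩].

6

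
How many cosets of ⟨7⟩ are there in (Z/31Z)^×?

2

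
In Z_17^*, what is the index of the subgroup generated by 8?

2

Since 8 ∈ (Z/17Z)^×, its order divides φ(17) = 17 − 1 = 16 = 2^4.
Divisors of 16: 1, 2, 4, 8, 16.
Test each divisor d:
8^1 ≡ 8 (mod 17)
8^2 ≡ 13 (mod 17)
8^4 ≡ 16 (mod 17)
8^8 ≡ 1 (mod 17) ✓
So ord_17(8) = 8, hence |⟨8⟩| = 8.
The index is φ(17) / ord(8) = 16 / 8 = 2.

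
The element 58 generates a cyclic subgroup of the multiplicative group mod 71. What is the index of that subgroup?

2

The order of 58 must divide φ(71) = 71 − 1 = 70 = 2 · 5 · 7.
Divisors of 70: 1, 2, 5, 7, 10, 14, 35, 70.
Check 58^d mod 71 for each divisor in increasing order:
58^1 ≡ 58 (mod 71)
58^2 ≡ 27 (mod 71)
58^5 ≡ 37 (mod 71)
58^7 ≡ 5 (mod 71)
58^10 ≡ 20 (mod 71)
58^14 ≡ 25 (mod 71)
58^35 ≡ 1 (mod 71) ✓
The order of 58 is 35, so the subgroup it generates has 35 elements.
Index = |(Z/71Z)^×| / |⟨58⟩| = 70 / 35 = 2.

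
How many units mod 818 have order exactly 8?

φ(818) = φ(2)·φ(409) = 1·408 = 408 = 2^3 · 3 · 17.
Since (Z/818Z)^× is cyclic of order 408, the number of elements of order d is φ(d) when d | 408 and 0 otherwise.
8 = 2^3 divides 408, and φ(8) = 4.

4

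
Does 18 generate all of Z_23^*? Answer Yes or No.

φ(23) = 23 − 1 = 22 = 2 · 11.
An element g generates (Z/23Z)^× iff g^(22/q) ≢ 1 (mod 23) for each prime q ∈ {2, 11}.
18^11 ≡ 1 (mod 23)  [q = 2: ≡ 1 ✗]
18^2 ≡ 2 (mod 23)  [q = 11: ≢ 1 ✓]
18^11 ≡ 1 shows ord(18) | 11, strictly less than φ(23); not a primitive root.

No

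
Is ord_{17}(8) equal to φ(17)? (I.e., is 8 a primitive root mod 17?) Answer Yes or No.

φ(17) = 17 − 1 = 16 = 2^4.
It suffices to check that the order of 8 is not a proper divisor of 16: compute 8^(16/q) for q ∈ {2}.
8^8 ≡ 1 (mod 17)  [q = 2: ≡ 1 ✗]
8^8 ≡ 1 shows ord(8) | 8, strictly less than φ(17); not a primitive root.

No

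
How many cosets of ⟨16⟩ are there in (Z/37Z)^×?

4

ord(16) | φ(37) = 37 − 1 = 36 = 2^2 · 3^2.
Divisors of 36: 1, 2, 3, 4, 6, 9, 12, 18, 36.
Evaluate successive powers at the divisors of 36:
16^1 ≡ 16 (mod 37)
16^2 ≡ 34 (mod 37)
16^3 ≡ 26 (mod 37)
16^4 ≡ 9 (mod 37)
16^6 ≡ 10 (mod 37)
16^9 ≡ 1 (mod 37) ✓
Thus |⟨16⟩| = ord(16) = 9.
The index is φ(37) / ord(16) = 36 / 9 = 4.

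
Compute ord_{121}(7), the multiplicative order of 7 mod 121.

110

ord(7) | φ(121) = φ(11^2) = 11·(11−1) = 110 = 2 · 5 · 11.
Divisors of 110: 1, 2, 5, 10, 11, 22, 55, 110.
Test each divisor d:
7^1 ≡ 7
7^2 ≡ 49
7^5 ≡ 109
7^10 ≡ 23
7^11 ≡ 40
7^22 ≡ 27
7^55 ≡ 120
7^110 ≡ 1
The smallest such exponent is 110, so the order of 7 is 110.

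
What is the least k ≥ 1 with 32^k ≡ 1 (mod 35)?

12

The order of 32 must divide φ(35) = φ(5·7) = (5−1)·(7−1) = 4·6 = 24 = 2^3 · 3.
Divisors of 24: 1, 2, 3, 4, 6, 8, 12, 24.
Test each divisor d:
32^1 ≡ 32 (mod 35)
32^2 ≡ 9 (mod 35)
32^3 ≡ 8 (mod 35)
32^4 ≡ 11 (mod 35)
32^6 ≡ 29 (mod 35)
32^8 ≡ 16 (mod 35)
32^12 ≡ 1 (mod 35) ✓
So ord_35(32) = 12.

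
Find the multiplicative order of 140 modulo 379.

By Lagrange's theorem, ord_379(140) divides φ(379) = 379 − 1 = 378 = 2 · 3^3 · 7.
Divisors of 378: 1, 2, 3, 6, 7, 9, 14, 18, 21, 27, 42, 54, 63, 126, 189, 378.
Test each divisor d:
140^1 ≡ 140
140^2 ≡ 271
140^3 ≡ 40
140^6 ≡ 84
140^7 ≡ 11
140^9 ≡ 328
140^14 ≡ 121
140^18 ≡ 327
140^21 ≡ 194
140^27 ≡ 378
140^42 ≡ 115
140^54 ≡ 1
The smallest such exponent is 54, so the order of 140 is 54.

54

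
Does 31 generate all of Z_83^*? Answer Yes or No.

φ(83) = 83 − 1 = 82 = 2 · 41.
Test 31^(82/q) mod 83 for each prime factor q of 82:
31^41 ≡ 1 (mod 83)  [q = 2: ≡ 1 ✗]
31^2 ≡ 48 (mod 83)  [q = 41: ≢ 1 ✓]
31^41 ≡ 1 shows ord(31) | 41, strictly less than φ(83); not a primitive root.

No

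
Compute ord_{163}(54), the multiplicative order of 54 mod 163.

81

ord(54) | φ(163) = 163 − 1 = 162 = 2 · 3^4.
Divisors of 162: 1, 2, 3, 6, 9, 18, 27, 54, 81, 162.
Evaluate successive powers at the divisors of 162:
54^1 ≡ 54 (mod 163)
54^2 ≡ 145 (mod 163)
54^3 ≡ 6 (mod 163)
54^6 ≡ 36 (mod 163)
54^9 ≡ 53 (mod 163)
54^18 ≡ 38 (mod 163)
54^27 ≡ 58 (mod 163)
54^54 ≡ 104 (mod 163)
54^81 ≡ 1 (mod 163) ✓
The smallest such exponent is 81, so the order of 54 is 81.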